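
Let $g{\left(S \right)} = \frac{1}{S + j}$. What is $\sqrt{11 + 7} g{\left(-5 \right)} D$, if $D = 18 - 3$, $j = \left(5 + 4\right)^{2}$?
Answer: $\frac{45 \sqrt{2}}{76} \approx 0.83736$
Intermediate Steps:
$j = 81$ ($j = 9^{2} = 81$)
$D = 15$ ($D = 18 - 3 = 15$)
$g{\left(S \right)} = \frac{1}{81 + S}$ ($g{\left(S \right)} = \frac{1}{S + 81} = \frac{1}{81 + S}$)
$\sqrt{11 + 7} g{\left(-5 \right)} D = \frac{\sqrt{11 + 7}}{81 - 5} \cdot 15 = \frac{\sqrt{18}}{76} \cdot 15 = 3 \sqrt{2} \cdot \frac{1}{76} \cdot 15 = \frac{3 \sqrt{2}}{76} \cdot 15 = \frac{45 \sqrt{2}}{76}$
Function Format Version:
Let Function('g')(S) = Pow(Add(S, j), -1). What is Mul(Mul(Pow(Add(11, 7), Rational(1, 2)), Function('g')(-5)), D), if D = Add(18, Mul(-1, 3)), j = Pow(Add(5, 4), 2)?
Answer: Mul(Rational(45, 76), Pow(2, Rational(1, 2))) ≈ 0.83736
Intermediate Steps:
j = 81 (j = Pow(9, 2) = 81)
D = 15 (D = Add(18, -3) = 15)
Function('g')(S) = Pow(Add(81, S), -1) (Function('g')(S) = Pow(Add(S, 81), -1) = Pow(Add(81, S), -1))
Mul(Mul(Pow(Add(11, 7), Rational(1, 2)), Function('g')(-5)), D) = Mul(Mul(Pow(Add(11, 7), Rational(1, 2)), Pow(Add(81, -5), -1)), 15) = Mul(Mul(Pow(18, Rational(1, 2)), Pow(76, -1)), 15) = Mul(Mul(Mul(3, Pow(2, Rational(1, 2))), Rational(1, 76)), 15) = Mul(Mul(Rational(3, 76), Pow(2, Rational(1, 2))), 15) = Mul(Rational(45, 76), Pow(2, Rational(1, 2)))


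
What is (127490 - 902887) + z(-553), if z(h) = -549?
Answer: -775946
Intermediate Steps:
(127490 - 902887) + z(-553) = (127490 - 902887) - 549 = -775397 - 549 = -775946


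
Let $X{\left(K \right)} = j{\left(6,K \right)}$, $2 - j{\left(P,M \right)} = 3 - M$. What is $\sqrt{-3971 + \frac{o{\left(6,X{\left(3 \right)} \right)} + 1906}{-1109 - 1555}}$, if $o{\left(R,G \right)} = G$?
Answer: $\frac{313 i \sqrt{222}}{74} \approx 63.022 i$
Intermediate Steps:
$j{\left(P,M \right)} = -1 + M$ ($j{\left(P,M \right)} = 2 - \left(3 - M\right) = 2 + \left(-3 + M\right) = -1 + M$)
$X{\left(K \right)} = -1 + K$
$\sqrt{-3971 + \frac{o{\left(6,X{\left(3 \right)} \right)} + 1906}{-1109 - 1555}} = \sqrt{-3971 + \frac{\left(-1 + 3\right) + 1906}{-1109 - 1555}} = \sqrt{-3971 + \frac{2 + 1906}{-2664}} = \sqrt{-3971 + 1908 \left(- \frac{1}{2664}\right)} = \sqrt{-3971 - \frac{53}{74}} = \sqrt{- \frac{293907}{74}} = \frac{313 i \sqrt{222}}{74}$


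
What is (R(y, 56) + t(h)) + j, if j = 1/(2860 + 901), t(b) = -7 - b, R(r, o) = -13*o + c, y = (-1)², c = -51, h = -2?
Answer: -2948623/3761 ≈ -784.00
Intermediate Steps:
y = 1
R(r, o) = -51 - 13*o (R(r, o) = -13*o - 51 = -51 - 13*o)
j = 1/3761 ≈ 0.00026589
(R(y, 56) + t(h)) + j = ((-51 - 13*56) + (-7 - 1*(-2))) + 1/3761 = ((-51 - 728) + (-7 + 2)) + 1/3761 = (-779 - 5) + 1/3761 = -784 + 1/3761 = -2948623/3761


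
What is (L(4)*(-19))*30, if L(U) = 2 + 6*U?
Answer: -14820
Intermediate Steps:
(L(4)*(-19))*30 = ((2 + 6*4)*(-19))*30 = ((2 + 24)*(-19))*30 = (26*(-19))*30 = -494*30 = -14820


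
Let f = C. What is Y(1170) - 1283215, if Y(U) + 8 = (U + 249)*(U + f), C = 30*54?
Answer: 2675787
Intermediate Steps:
C = 1620
f = 1620
Y(U) = -8 + (249 + U)*(1620 + U) (Y(U) = -8 + (U + 249)*(U + 1620) = -8 + (249 + U)*(1620 + U))
Y(1170) - 1283215 = (403372 + 1170² + 1869*1170) - 1283215 = (403372 + 1368900 + 2186730) - 1283215 = 3959002 - 1283215 = 2675787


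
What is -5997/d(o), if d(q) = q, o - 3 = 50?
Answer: -5997/53 ≈ -113.15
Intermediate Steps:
o = 53 (o = 3 + 50 = 53)
-5997/d(o) = -5997/53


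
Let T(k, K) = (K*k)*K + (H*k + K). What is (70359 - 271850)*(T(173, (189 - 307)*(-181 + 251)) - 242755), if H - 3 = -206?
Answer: -2378216138401006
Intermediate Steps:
H = -203 (H = 3 - 206 = -203)
T(k, K) = K - 203*k + k*K**2 (T(k, K) = (K*k)*K + (-203*k + K) = k*K**2 + (K - 203*k) = K - 203*k + k*K**2)
(70359 - 271850)*(T(173, (189 - 307)*(-181 + 251)) - 242755) = (70359 - 271850)*(((189 - 307)*(-181 + 251) - 203*173 + 173*((189 - 307)*(-181 + 251))**2) - 242755) = -201491*((-118*70 - 35119 + 173*(-118*70)**2) - 242755) = -201491*((-8260 - 35119 + 173*(-8260)**2) - 242755) = -201491*((-8260 - 35119 + 173*68227600) - 242755) = -201491*((-8260 - 35119 + 11803374800) - 242755) = -201491*(11803331421 - 242755) = -201491*11803088666 = -2378216138401006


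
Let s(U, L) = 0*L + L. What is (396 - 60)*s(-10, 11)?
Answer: 3696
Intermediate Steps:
s(U, L) = L (s(U, L) = 0 + L = L)
(396 - 60)*s(-10, 11) = (396 - 60)*11 = 336*11 = 3696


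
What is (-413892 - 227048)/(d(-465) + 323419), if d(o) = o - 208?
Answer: -320470/161373 ≈ -1.9859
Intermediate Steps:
d(o) = -208 + o
(-413892 - 227048)/(d(-465) + 323419) = (-413892 - 227048)/((-208 - 465) + 323419) = -640940/(-673 + 323419) = -640940/322746 = -640940*1/322746 = -320470/161373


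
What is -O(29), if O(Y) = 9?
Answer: -9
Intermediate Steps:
-O(29) = -1*9 = -9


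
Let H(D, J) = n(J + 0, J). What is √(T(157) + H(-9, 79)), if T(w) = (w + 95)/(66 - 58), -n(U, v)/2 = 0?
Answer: 3*√14/2 ≈ 5.6125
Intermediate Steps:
n(U, v) = 0 (n(U, v) = -2*0 = 0)
T(w) = 95/8 + w/8 (T(w) = (95 + w)/8 = (95 + w)*(⅛) = 95/8 + w/8)
H(D, J) = 0
√(T(157) + H(-9, 79)) = √((95/8 + (⅛)*157) + 0) = √((95/8 + 157/8) + 0) = √(63/2 + 0) = √(63/2) = 3*√14/2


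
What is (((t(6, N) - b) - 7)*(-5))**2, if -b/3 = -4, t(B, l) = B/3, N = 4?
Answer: 7225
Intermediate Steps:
t(B, l) = B/3 (t(B, l) = B*(1/3) = B/3)
b = 12 (b = -3*(-4) = 12)
(((t(6, N) - b) - 7)*(-5))**2 = ((((1/3)*6 - 1*12) - 7)*(-5))**2 = (((2 - 12) - 7)*(-5))**2 = ((-10 - 7)*(-5))**2 = (-17*(-5))**2 = 85**2 = 7225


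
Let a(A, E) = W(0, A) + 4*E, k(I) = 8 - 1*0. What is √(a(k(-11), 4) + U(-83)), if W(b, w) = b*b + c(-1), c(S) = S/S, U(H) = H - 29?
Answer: I*√95 ≈ 9.7468*I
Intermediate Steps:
U(H) = -29 + H
c(S) = 1
W(b, w) = 1 + b² (W(b, w) = b*b + 1 = b² + 1 = 1 + b²)
k(I) = 8 (k(I) = 8 + 0 = 8)
a(A, E) = 1 + 4*E (a(A, E) = (1 + 0²) + 4*E = (1 + 0) + 4*E = 1 + 4*E)
√(a(k(-11), 4) + U(-83)) = √((1 + 4*4) + (-29 - 83)) = √((1 + 16) - 112) = √(17 - 112) = √(-95) = I*√95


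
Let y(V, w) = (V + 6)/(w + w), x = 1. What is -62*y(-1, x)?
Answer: -155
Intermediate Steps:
y(V, w) = (6 + V)/(2*w) (y(V, w) = (6 + V)/((2*w)) = (6 + V)*(1/(2*w)) = (6 + V)/(2*w))
-62*y(-1, x) = -31*(6 - 1)/1 = -31*5 = -62*5/2 = -155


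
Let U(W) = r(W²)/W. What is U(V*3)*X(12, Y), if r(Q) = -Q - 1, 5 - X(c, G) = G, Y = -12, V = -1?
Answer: 170/3 ≈ 56.667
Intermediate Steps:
X(c, G) = 5 - G
r(Q) = -1 - Q
U(W) = (-1 - W²)/W
U(V*3)*X(12, Y) = (-(-1)*3 - 1/((-1*3)))*(5 - 1*(-12)) = (-1*(-3) - 1/(-3))*(5 + 12) = (3 - 1*(-⅓))*17 = (3 + ⅓)*17 = (10/3)*17 = 170/3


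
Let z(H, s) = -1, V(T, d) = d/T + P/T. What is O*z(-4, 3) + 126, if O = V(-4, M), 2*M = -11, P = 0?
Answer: 997/8 ≈ 124.63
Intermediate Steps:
M = -11/2 (M = (1/2)*(-11) = -11/2 ≈ -5.5000)
V(T, d) = d/T (V(T, d) = d/T + 0/T = d/T + 0 = d/T)
O = 11/8 (O = -11/2/(-4) = -11/2*(-1/4) = 11/8 ≈ 1.3750)
O*z(-4, 3) + 126 = (11/8)*(-1) + 126 = -11/8 + 126 = 997/8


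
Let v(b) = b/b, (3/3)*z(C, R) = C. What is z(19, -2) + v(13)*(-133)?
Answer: -114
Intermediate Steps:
z(C, R) = C
v(b) = 1
z(19, -2) + v(13)*(-133) = 19 + 1*(-133) = 19 - 133 = -114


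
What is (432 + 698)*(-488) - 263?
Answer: -551703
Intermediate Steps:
(432 + 698)*(-488) - 263 = 1130*(-488) - 263 = -551440 - 263 = -551703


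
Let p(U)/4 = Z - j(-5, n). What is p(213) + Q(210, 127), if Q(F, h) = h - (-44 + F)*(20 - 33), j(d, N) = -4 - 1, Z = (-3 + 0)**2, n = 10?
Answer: 2341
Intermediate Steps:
Z = 9 (Z = (-3)**2 = 9)
j(d, N) = -5
Q(F, h) = -572 + h + 13*F (Q(F, h) = h - (-44 + F)*(-13) = h - (572 - 13*F) = h + (-572 + 13*F) = -572 + h + 13*F)
p(U) = 56 (p(U) = 4*(9 - 1*(-5)) = 4*(9 + 5) = 4*14 = 56)
p(213) + Q(210, 127) = 56 + (-572 + 127 + 13*210) = 56 + (-572 + 127 + 2730) = 56 + 2285 = 2341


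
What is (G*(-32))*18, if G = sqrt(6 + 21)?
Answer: -1728*sqrt(3) ≈ -2993.0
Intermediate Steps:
G = 3*sqrt(3) (G = sqrt(27) = 3*sqrt(3) ≈ 5.1962)
(G*(-32))*18 = ((3*sqrt(3))*(-32))*18 = -96*sqrt(3)*18 = -1728*sqrt(3)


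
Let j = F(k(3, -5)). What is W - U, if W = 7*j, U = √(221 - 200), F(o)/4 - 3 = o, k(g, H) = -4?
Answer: -28 - √21 ≈ -32.583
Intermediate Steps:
F(o) = 12 + 4*o
U = √21 ≈ 4.5826
j = -4 (j = 12 + 4*(-4) = 12 - 16 = -4)
W = -28 (W = 7*(-4) = -28)
W - U = -28 - √21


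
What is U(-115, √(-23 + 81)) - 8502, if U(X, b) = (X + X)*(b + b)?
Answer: -8502 - 460*√58 ≈ -12005.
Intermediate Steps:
U(X, b) = 4*X*b (U(X, b) = (2*X)*(2*b) = 4*X*b)
U(-115, √(-23 + 81)) - 8502 = 4*(-115)*√(-23 + 81) - 8502 = 4*(-115)*√58 - 8502 = -460*√58 - 8502 = -8502 - 460*√58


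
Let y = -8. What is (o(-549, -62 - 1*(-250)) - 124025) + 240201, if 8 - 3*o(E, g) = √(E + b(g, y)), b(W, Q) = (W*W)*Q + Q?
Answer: 348536/3 - I*√283309/3 ≈ 1.1618e+5 - 177.42*I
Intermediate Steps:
b(W, Q) = Q + Q*W² (b(W, Q) = W²*Q + Q = Q*W² + Q = Q + Q*W²)
o(E, g) = 8/3 - √(-8 + E - 8*g²)/3 (o(E, g) = 8/3 - √(E - 8*(1 + g²))/3 = 8/3 - √(E + (-8 - 8*g²))/3 = 8/3 - √(-8 + E - 8*g²)/3)
(o(-549, -62 - 1*(-250)) - 124025) + 240201 = ((8/3 - √(-8 - 549 - 8*(-62 - 1*(-250))²)/3) - 124025) + 240201 = ((8/3 - √(-8 - 549 - 8*(-62 + 250)²)/3) - 124025) + 240201 = ((8/3 - √(-8 - 549 - 8*188²)/3) - 124025) + 240201 = ((8/3 - √(-8 - 549 - 8*35344)/3) - 124025) + 240201 = ((8/3 - √(-8 - 549 - 282752)/3) - 124025) + 240201 = ((8/3 - I*√283309/3) - 124025) + 240201 = (-372067/3 - I*√283309/3) + 240201 = 348536/3 - I*√283309/3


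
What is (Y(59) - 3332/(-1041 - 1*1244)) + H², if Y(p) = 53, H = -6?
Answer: 206697/2285 ≈ 90.458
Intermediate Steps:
(Y(59) - 3332/(-1041 - 1*1244)) + H² = (53 - 3332/(-1041 - 1*1244)) + (-6)² = (53 - 3332/(-1041 - 1244)) + 36 = (53 - 3332/(-2285)) + 36 = (53 - 3332*(-1/2285)) + 36 = (53 + 3332/2285) + 36 = 124437/2285 + 36 = 206697/2285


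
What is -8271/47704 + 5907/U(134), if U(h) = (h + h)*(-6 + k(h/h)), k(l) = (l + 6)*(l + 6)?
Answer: 695793/2051272 ≈ 0.33920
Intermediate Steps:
k(l) = (6 + l)² (k(l) = (6 + l)*(6 + l) = (6 + l)²)
U(h) = 86*h (U(h) = (h + h)*(-6 + (6 + h/h)²) = (2*h)*(-6 + (6 + 1)²) = (2*h)*(-6 + 7²) = (2*h)*(-6 + 49) = (2*h)*43 = 86*h)
-8271/47704 + 5907/U(134) = -8271/47704 + 5907/((86*134)) = -8271*1/47704 + 5907/11524 = -8271/47704 + 5907*(1/11524) = -8271/47704 + 5907/11524 = 695793/2051272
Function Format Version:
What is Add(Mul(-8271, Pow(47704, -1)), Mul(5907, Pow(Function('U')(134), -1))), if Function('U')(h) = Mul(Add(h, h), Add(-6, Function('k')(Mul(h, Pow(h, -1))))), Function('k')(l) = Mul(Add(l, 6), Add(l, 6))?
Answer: Rational(695793, 2051272) ≈ 0.33920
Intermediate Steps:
Function('k')(l) = Pow(Add(6, l), 2) (Function('k')(l) = Mul(Add(6, l), Add(6, l)) = Pow(Add(6, l), 2))
Function('U')(h) = Mul(86, h) (Function('U')(h) = Mul(Add(h, h), Add(-6, Pow(Add(6, Mul(h, Pow(h, -1))), 2))) = Mul(Mul(2, h), Add(-6, Pow(Add(6, 1), 2))) = Mul(Mul(2, h), Add(-6, Pow(7, 2))) = Mul(Mul(2, h), Add(-6, 49)) = Mul(Mul(2, h), 43) = Mul(86, h))
Add(Mul(-8271, Pow(47704, -1)), Mul(5907, Pow(Function('U')(134), -1))) = Add(Mul(-8271, Pow(47704, -1)), Mul(5907, Pow(Mul(86, 134), -1))) = Add(Mul(-8271, Rational(1, 47704)), Mul(5907, Pow(11524, -1))) = Add(Rational(-8271, 47704), Mul(5907, Rational(1, 11524))) = Add(Rational(-8271, 47704), Rational(5907, 11524)) = Rational(695793, 2051272)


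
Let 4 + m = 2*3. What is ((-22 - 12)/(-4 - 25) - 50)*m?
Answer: -2832/29 ≈ -97.655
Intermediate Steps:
m = 2 (m = -4 + 2*3 = -4 + 6 = 2)
((-22 - 12)/(-4 - 25) - 50)*m = ((-22 - 12)/(-4 - 25) - 50)*2 = (-34/(-29) - 50)*2 = (-34*(-1/29) - 50)*2 = (34/29 - 50)*2 = -1416/29*2 = -2832/29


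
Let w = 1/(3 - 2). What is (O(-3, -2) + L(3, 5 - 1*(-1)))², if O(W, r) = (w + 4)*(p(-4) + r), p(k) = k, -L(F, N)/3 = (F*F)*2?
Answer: 7056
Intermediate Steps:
L(F, N) = -6*F² (L(F, N) = -3*F*F*2 = -3*F²*2 = -6*F²)
w = 1 (w = 1/1 = 1)
O(W, r) = -20 + 5*r (O(W, r) = (1 + 4)*(-4 + r) = 5*(-4 + r) = -20 + 5*r)
(O(-3, -2) + L(3, 5 - 1*(-1)))² = ((-20 + 5*(-2)) - 6*3²)² = ((-20 - 10) - 6*9)² = (-30 - 54)² = (-84)² = 7056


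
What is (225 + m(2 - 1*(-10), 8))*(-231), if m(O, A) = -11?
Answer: -49434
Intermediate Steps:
(225 + m(2 - 1*(-10), 8))*(-231) = (225 - 11)*(-231) = 214*(-231) = -49434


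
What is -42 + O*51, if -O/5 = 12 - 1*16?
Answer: 978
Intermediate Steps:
O = 20 (O = -5*(12 - 1*16) = -5*(12 - 16) = -5*(-4) = 20)
-42 + O*51 = -42 + 20*51 = -42 + 1020 = 978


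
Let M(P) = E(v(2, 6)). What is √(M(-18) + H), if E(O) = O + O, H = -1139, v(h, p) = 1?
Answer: I*√1137 ≈ 33.719*I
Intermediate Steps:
E(O) = 2*O
M(P) = 2 (M(P) = 2*1 = 2)
√(M(-18) + H) = √(2 - 1139) = √(-1137) = I*√1137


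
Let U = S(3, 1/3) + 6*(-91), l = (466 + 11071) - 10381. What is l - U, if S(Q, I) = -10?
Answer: 1712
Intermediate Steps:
l = 1156 (l = 11537 - 10381 = 1156)
U = -556 (U = -10 + 6*(-91) = -10 - 546 = -556)
l - U = 1156 - 1*(-556) = 1156 + 556 = 1712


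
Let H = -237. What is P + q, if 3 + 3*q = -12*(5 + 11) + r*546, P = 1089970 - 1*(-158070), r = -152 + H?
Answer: 1177177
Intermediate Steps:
r = -389 (r = -152 - 237 = -389)
P = 1248040 (P = 1089970 + 158070 = 1248040)
q = -70863 (q = -1 + (-12*(5 + 11) - 389*546)/3 = -1 + (-12*16 - 212394)/3 = -1 + (-192 - 212394)/3 = -1 + (⅓)*(-212586) = -1 - 70862 = -70863)
P + q = 1248040 - 70863 = 1177177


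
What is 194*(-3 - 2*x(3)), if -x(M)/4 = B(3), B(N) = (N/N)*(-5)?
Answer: -8342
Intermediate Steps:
B(N) = -5 (B(N) = 1*(-5) = -5)
x(M) = 20 (x(M) = -4*(-5) = 20)
194*(-3 - 2*x(3)) = 194*(-3 - 2*20) = 194*(-3 - 40) = 194*(-43) = -8342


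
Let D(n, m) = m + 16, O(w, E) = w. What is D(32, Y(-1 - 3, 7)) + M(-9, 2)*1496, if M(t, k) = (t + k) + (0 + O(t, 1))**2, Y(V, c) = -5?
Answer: 110715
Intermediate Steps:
D(n, m) = 16 + m
M(t, k) = k + t + t**2 (M(t, k) = (t + k) + (0 + t)**2 = (k + t) + t**2 = k + t + t**2)
D(32, Y(-1 - 3, 7)) + M(-9, 2)*1496 = (16 - 5) + (2 - 9 + (-9)**2)*1496 = 11 + (2 - 9 + 81)*1496 = 11 + 74*1496 = 11 + 110704 = 110715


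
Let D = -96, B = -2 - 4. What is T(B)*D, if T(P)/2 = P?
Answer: 1152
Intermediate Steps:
B = -6
T(P) = 2*P
T(B)*D = (2*(-6))*(-96) = -12*(-96) = 1152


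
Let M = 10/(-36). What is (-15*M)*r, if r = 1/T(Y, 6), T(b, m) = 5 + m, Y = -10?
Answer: 25/66 ≈ 0.37879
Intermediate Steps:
r = 1/11 (r = 1/(5 + 6) = 1/11 ≈ 0.090909)
M = -5/18 (M = 10*(-1/36) = -5/18 ≈ -0.27778)
(-15*M)*r = -15*(-5/18)*(1/11) = (25/6)*(1/11) = 25/66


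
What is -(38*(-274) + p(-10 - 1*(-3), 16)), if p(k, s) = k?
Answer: 10419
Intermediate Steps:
-(38*(-274) + p(-10 - 1*(-3), 16)) = -(38*(-274) + (-10 - 1*(-3))) = -(-10412 + (-10 + 3)) = -(-10412 - 7) = -1*(-10419) = 10419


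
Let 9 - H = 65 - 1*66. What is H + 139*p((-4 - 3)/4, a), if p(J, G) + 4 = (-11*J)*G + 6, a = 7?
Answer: 76073/4 ≈ 19018.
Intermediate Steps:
p(J, G) = 2 - 11*G*J (p(J, G) = -4 + ((-11*J)*G + 6) = -4 + (-11*G*J + 6) = -4 + (6 - 11*G*J) = 2 - 11*G*J)
H = 10 (H = 9 - (65 - 1*66) = 9 - (65 - 66) = 9 - 1*(-1) = 9 + 1 = 10)
H + 139*p((-4 - 3)/4, a) = 10 + 139*(2 - 11*7*(-4 - 3)/4) = 10 + 139*(2 - 11*7*(-7*1/4)) = 10 + 139*(2 - 11*7*(-7/4)) = 10 + 139*(2 + 539/4) = 10 + 139*(547/4) = 10 + 76033/4 = 76073/4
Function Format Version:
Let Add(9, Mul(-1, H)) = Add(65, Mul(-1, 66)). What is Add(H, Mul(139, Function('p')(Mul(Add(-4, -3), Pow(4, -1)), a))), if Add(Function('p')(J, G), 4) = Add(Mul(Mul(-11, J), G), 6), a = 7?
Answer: Rational(76073, 4) ≈ 19018.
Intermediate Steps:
Function('p')(J, G) = Add(2, Mul(-11, G, J)) (Function('p')(J, G) = Add(-4, Add(Mul(Mul(-11, J), G), 6)) = Add(-4, Add(Mul(-11, G, J), 6)) = Add(-4, Add(6, Mul(-11, G, J))) = Add(2, Mul(-11, G, J)))
H = 10 (H = Add(9, Mul(-1, Add(65, Mul(-1, 66)))) = Add(9, Mul(-1, Add(65, -66))) = Add(9, Mul(-1, -1)) = Add(9, 1) = 10)
Add(H, Mul(139, Function('p')(Mul(Add(-4, -3), Pow(4, -1)), a))) = Add(10, Mul(139, Add(2, Mul(-11, 7, Mul(Add(-4, -3), Pow(4, -1)))))) = Add(10, Mul(139, Add(2, Mul(-11, 7, Mul(-7, Rational(1, 4)))))) = Add(10, Mul(139, Add(2, Mul(-11, 7, Rational(-7, 4))))) = Add(10, Mul(139, Add(2, Rational(539, 4)))) = Add(10, Mul(139, Rational(547, 4))) = Add(10, Rational(76033, 4)) = Rational(76073, 4)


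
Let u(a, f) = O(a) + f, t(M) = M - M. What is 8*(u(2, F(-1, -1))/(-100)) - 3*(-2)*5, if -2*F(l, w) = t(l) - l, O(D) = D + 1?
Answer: 149/5 ≈ 29.800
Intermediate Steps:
t(M) = 0
O(D) = 1 + D
F(l, w) = l/2 (F(l, w) = -(0 - l)/2 = -(-1)*l/2 = l/2)
u(a, f) = 1 + a + f (u(a, f) = (1 + a) + f = 1 + a + f)
8*(u(2, F(-1, -1))/(-100)) - 3*(-2)*5 = 8*((1 + 2 + (½)*(-1))/(-100)) - 3*(-2)*5 = 8*((1 + 2 - ½)*(-1/100)) + 6*5 = 8*((5/2)*(-1/100)) + 30 = 8*(-1/40) + 30 = -⅕ + 30 = 149/5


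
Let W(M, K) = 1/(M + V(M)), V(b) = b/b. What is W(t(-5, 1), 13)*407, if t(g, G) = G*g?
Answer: -407/4 ≈ -101.75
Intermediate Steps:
V(b) = 1
W(M, K) = 1/(1 + M) (W(M, K) = 1/(M + 1) = 1/(1 + M))
W(t(-5, 1), 13)*407 = 407/(1 + 1*(-5)) = 407/(1 - 5) = 407/(-4) = -¼*407 = -407/4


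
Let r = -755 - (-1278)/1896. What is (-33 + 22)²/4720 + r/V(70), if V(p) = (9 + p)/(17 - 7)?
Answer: -2811975439/29457520 ≈ -95.459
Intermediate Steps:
V(p) = 9/10 + p/10 (V(p) = (9 + p)/10 = (9 + p)*(⅒) = 9/10 + p/10)
r = -238367/316 (r = -755 - (-1278)/1896 = -755 - 1*(-213/316) = -755 + 213/316 = -238367/316 ≈ -754.33)
(-33 + 22)²/4720 + r/V(70) = (-33 + 22)²/4720 - 238367/(316*(9/10 + (⅒)*70)) = (-11)²*(1/4720) - 238367/(316*(9/10 + 7)) = 121*(1/4720) - 238367/(316*79/10) = 121/4720 - 238367/316*10/79 = 121/4720 - 1191835/12482 = -2811975439/29457520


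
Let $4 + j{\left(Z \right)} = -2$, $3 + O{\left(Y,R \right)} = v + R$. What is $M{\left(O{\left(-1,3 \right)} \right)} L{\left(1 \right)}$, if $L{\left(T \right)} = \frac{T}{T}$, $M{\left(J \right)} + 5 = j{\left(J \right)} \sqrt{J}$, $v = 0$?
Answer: $-5$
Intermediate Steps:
$O{\left(Y,R \right)} = -3 + R$ ($O{\left(Y,R \right)} = -3 + \left(0 + R\right) = -3 + R$)
$j{\left(Z \right)} = -6$ ($j{\left(Z \right)} = -4 - 2 = -6$)
$M{\left(J \right)} = -5 - 6 \sqrt{J}$
$L{\left(T \right)} = 1$
$M{\left(O{\left(-1,3 \right)} \right)} L{\left(1 \right)} = \left(-5 - 6 \sqrt{-3 + 3}\right) 1 = \left(-5 - 6 \sqrt{0}\right) 1 = \left(-5 - 0\right) 1 = \left(-5 + 0\right) 1 = \left(-5\right) 1 = -5$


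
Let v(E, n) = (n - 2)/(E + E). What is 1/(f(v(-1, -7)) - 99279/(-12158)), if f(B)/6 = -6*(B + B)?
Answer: -12158/3839913 ≈ -0.0031662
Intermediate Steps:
v(E, n) = (-2 + n)/(2*E) (v(E, n) = (-2 + n)/((2*E)) = (-2 + n)*(1/(2*E)) = (-2 + n)/(2*E))
f(B) = -72*B (f(B) = 6*(-6*(B + B)) = 6*(-12*B) = -72*B)
1/(f(v(-1, -7)) - 99279/(-12158)) = 1/(-36*(-2 - 7)/(-1) - 99279/(-12158)) = 1/(-36*(-1)*(-9) - 99279*(-1/12158)) = 1/(-72*9/2 + 99279/12158) = 1/(-324 + 99279/12158) = 1/(-3839913/12158) = -12158/3839913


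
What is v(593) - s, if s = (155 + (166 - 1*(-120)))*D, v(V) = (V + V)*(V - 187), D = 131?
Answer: 423745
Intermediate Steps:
v(V) = 2*V*(-187 + V) (v(V) = (2*V)*(-187 + V) = 2*V*(-187 + V))
s = 57771 (s = (155 + (166 - 1*(-120)))*131 = (155 + (166 + 120))*131 = (155 + 286)*131 = 441*131 = 57771)
v(593) - s = 2*593*(-187 + 593) - 1*57771 = 2*593*406 - 57771 = 481516 - 57771 = 423745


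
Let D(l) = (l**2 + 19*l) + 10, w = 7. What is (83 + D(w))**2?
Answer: 75625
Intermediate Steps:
D(l) = 10 + l**2 + 19*l
(83 + D(w))**2 = (83 + (10 + 7**2 + 19*7))**2 = (83 + (10 + 49 + 133))**2 = (83 + 192)**2 = 275**2 = 75625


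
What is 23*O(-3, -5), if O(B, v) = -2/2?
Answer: -23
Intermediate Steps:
O(B, v) = -1 (O(B, v) = -2*½ = -1)
23*O(-3, -5) = 23*(-1) = -23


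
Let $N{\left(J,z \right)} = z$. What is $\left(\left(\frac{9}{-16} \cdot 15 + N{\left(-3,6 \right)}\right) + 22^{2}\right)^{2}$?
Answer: $\frac{59367025}{256} \approx 2.319 \cdot 10^{5}$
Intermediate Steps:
$\left(\left(\frac{9}{-16} \cdot 15 + N{\left(-3,6 \right)}\right) + 22^{2}\right)^{2} = \left(\left(\frac{9}{-16} \cdot 15 + 6\right) + 22^{2}\right)^{2} = \left(\left(9 \left(- \frac{1}{16}\right) 15 + 6\right) + 484\right)^{2} = \left(\left(\left(- \frac{9}{16}\right) 15 + 6\right) + 484\right)^{2} = \left(\left(- \frac{135}{16} + 6\right) + 484\right)^{2} = \left(- \frac{39}{16} + 484\right)^{2} = \left(\frac{7705}{16}\right)^{2} = \frac{59367025}{256}$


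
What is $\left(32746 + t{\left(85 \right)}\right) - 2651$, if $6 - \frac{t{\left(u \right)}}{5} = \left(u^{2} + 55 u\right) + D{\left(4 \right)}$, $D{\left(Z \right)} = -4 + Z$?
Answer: $-29375$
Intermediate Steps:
$t{\left(u \right)} = 30 - 275 u - 5 u^{2}$ ($t{\left(u \right)} = 30 - 5 \left(\left(u^{2} + 55 u\right) + \left(-4 + 4\right)\right) = 30 - 5 \left(\left(u^{2} + 55 u\right) + 0\right) = 30 - 5 \left(u^{2} + 55 u\right) = 30 - \left(5 u^{2} + 275 u\right) = 30 - 275 u - 5 u^{2}$)
$\left(32746 + t{\left(85 \right)}\right) - 2651 = \left(32746 - \left(23345 + 36125\right)\right) - 2651 = \left(32746 - 59470\right) - 2651 = -26724 - 2651 = -29375$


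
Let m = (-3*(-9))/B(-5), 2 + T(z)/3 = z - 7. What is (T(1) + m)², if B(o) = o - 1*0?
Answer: 21609/25 ≈ 864.36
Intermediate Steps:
T(z) = -27 + 3*z (T(z) = -6 + 3*(z - 7) = -6 + 3*(-7 + z) = -6 + (-21 + 3*z) = -27 + 3*z)
B(o) = o (B(o) = o + 0 = o)
m = -27/5 (m = -3*(-9)/(-5) = 27*(-⅕) = -27/5 ≈ -5.4000)
(T(1) + m)² = ((-27 + 3*1) - 27/5)² = ((-27 + 3) - 27/5)² = (-24 - 27/5)² = (-147/5)² = 21609/25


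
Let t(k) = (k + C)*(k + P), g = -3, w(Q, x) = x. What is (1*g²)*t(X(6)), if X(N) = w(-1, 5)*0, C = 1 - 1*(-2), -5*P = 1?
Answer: -27/5 ≈ -5.4000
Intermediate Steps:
P = -⅕ (P = -⅕*1 = -⅕ ≈ -0.20000)
C = 3 (C = 1 + 2 = 3)
X(N) = 0 (X(N) = 5*0 = 0)
t(k) = (3 + k)*(-⅕ + k) (t(k) = (k + 3)*(k - ⅕) = (3 + k)*(-⅕ + k))
(1*g²)*t(X(6)) = (1*(-3)²)*(-⅗ + 0² + (14/5)*0) = (1*9)*(-⅗ + 0 + 0) = 9*(-⅗) = -27/5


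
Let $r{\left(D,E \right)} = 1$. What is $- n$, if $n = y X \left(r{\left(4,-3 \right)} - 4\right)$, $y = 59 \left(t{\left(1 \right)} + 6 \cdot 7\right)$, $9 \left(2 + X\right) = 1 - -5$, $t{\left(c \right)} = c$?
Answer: $-10148$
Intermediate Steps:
$X = - \frac{4}{3}$ ($X = -2 + \frac{1 - -5}{9} = -2 + \frac{1 + 5}{9} = -2 + \frac{1}{9} \cdot 6 = -2 + \frac{2}{3} = - \frac{4}{3} \approx -1.3333$)
$y = 2537$ ($y = 59 \left(1 + 6 \cdot 7\right) = 59 \left(1 + 42\right) = 59 \cdot 43 = 2537$)
$n = 10148$ ($n = 2537 \left(- \frac{4 \left(1 - 4\right)}{3}\right) = 2537 \left(\left(- \frac{4}{3}\right) \left(-3\right)\right) = 2537 \cdot 4 = 10148$)
$- n = \left(-1\right) 10148 = -10148$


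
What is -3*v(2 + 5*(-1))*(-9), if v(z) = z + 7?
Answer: 108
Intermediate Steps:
v(z) = 7 + z
-3*v(2 + 5*(-1))*(-9) = -3*(7 + (2 + 5*(-1)))*(-9) = -3*(7 + (2 - 5))*(-9) = -3*(7 - 3)*(-9) = -12*(-9) = -3*(-36) = 108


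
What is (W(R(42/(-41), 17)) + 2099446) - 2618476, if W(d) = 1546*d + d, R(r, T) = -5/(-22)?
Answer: -11410925/22 ≈ -5.1868e+5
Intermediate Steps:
R(r, T) = 5/22 (R(r, T) = -5*(-1/22) = 5/22)
W(d) = 1547*d
(W(R(42/(-41), 17)) + 2099446) - 2618476 = (1547*(5/22) + 2099446) - 2618476 = (7735/22 + 2099446) - 2618476 = 46195547/22 - 2618476 = -11410925/22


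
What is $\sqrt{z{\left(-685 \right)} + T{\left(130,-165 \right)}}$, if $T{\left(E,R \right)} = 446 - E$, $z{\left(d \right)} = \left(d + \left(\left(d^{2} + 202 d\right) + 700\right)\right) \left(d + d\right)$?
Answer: $8 i \sqrt{7082681} \approx 21291.0 i$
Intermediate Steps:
$z{\left(d \right)} = 2 d \left(700 + d^{2} + 203 d\right)$ ($z{\left(d \right)} = \left(d + \left(700 + d^{2} + 202 d\right)\right) 2 d = \left(700 + d^{2} + 203 d\right) 2 d = 2 d \left(700 + d^{2} + 203 d\right)$)
$\sqrt{z{\left(-685 \right)} + T{\left(130,-165 \right)}} = \sqrt{2 \left(-685\right) \left(700 + \left(-685\right)^{2} + 203 \left(-685\right)\right) + \left(446 - 130\right)} = \sqrt{2 \left(-685\right) \left(700 + 469225 - 139055\right) + \left(446 - 130\right)} = \sqrt{2 \left(-685\right) 330870 + 316} = \sqrt{-453291900 + 316} = \sqrt{-453291584} = 8 i \sqrt{7082681}$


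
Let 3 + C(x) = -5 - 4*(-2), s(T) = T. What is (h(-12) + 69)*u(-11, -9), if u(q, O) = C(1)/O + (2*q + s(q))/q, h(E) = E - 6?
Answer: 153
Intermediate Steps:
h(E) = -6 + E
C(x) = 0 (C(x) = -3 + (-5 - 4*(-2)) = -3 + (-5 + 8) = -3 + 3 = 0)
u(q, O) = 3 (u(q, O) = 0/O + (2*q + q)/q = 0 + (3*q)/q = 0 + 3 = 3)
(h(-12) + 69)*u(-11, -9) = ((-6 - 12) + 69)*3 = (-18 + 69)*3 = 51*3 = 153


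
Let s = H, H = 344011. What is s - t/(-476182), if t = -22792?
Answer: 11700844515/34013 ≈ 3.4401e+5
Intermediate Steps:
s = 344011
s - t/(-476182) = 344011 - (-22792)/(-476182) = 344011 - (-22792)*(-1)/476182 = 344011 - 1*1628/34013 = 344011 - 1628/34013 = 11700844515/34013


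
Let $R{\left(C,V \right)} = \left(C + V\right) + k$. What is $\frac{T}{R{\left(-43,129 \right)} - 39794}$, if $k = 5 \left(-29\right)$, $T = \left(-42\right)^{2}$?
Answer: $- \frac{1764}{39853} \approx -0.044263$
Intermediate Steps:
$T = 1764$
$k = -145$
$R{\left(C,V \right)} = -145 + C + V$ ($R{\left(C,V \right)} = \left(C + V\right) - 145 = -145 + C + V$)
$\frac{T}{R{\left(-43,129 \right)} - 39794} = \frac{1764}{\left(-145 - 43 + 129\right) - 39794} = \frac{1764}{-59 - 39794} = \frac{1764}{-39853} = 1764 \left(- \frac{1}{39853}\right) = - \frac{1764}{39853}$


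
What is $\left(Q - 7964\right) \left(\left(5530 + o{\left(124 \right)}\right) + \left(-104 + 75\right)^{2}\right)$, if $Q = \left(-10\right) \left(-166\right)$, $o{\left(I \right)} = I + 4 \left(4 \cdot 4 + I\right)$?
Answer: $-44474720$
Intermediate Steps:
$o{\left(I \right)} = 64 + 5 I$ ($o{\left(I \right)} = I + 4 \left(16 + I\right) = I + \left(64 + 4 I\right) = 64 + 5 I$)
$Q = 1660$
$\left(Q - 7964\right) \left(\left(5530 + o{\left(124 \right)}\right) + \left(-104 + 75\right)^{2}\right) = \left(1660 - 7964\right) \left(\left(5530 + \left(64 + 5 \cdot 124\right)\right) + \left(-104 + 75\right)^{2}\right) = - 6304 \left(\left(5530 + \left(64 + 620\right)\right) + \left(-29\right)^{2}\right) = - 6304 \left(\left(5530 + 684\right) + 841\right) = - 6304 \left(6214 + 841\right) = \left(-6304\right) 7055 = -44474720$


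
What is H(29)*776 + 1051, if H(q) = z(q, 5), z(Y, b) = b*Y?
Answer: 113571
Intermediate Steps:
z(Y, b) = Y*b
H(q) = 5*q (H(q) = q*5 = 5*q)
H(29)*776 + 1051 = (5*29)*776 + 1051 = 145*776 + 1051 = 112520 + 1051 = 113571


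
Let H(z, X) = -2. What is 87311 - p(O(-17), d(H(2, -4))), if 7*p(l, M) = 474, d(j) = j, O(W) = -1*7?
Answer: 610703/7 ≈ 87243.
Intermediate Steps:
O(W) = -7
p(l, M) = 474/7 (p(l, M) = (1/7)*474 = 474/7)
87311 - p(O(-17), d(H(2, -4))) = 87311 - 1*474/7 = 87311 - 474/7 = 610703/7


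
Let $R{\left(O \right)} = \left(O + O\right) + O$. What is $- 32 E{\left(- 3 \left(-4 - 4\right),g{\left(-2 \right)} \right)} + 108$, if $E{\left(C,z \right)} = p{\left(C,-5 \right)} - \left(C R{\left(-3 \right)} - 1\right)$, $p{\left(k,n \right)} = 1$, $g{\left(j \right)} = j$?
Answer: $-6868$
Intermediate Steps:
$R{\left(O \right)} = 3 O$ ($R{\left(O \right)} = 2 O + O = 3 O$)
$E{\left(C,z \right)} = 2 + 9 C$ ($E{\left(C,z \right)} = 1 - \left(C 3 \left(-3\right) - 1\right) = 1 - \left(C \left(-9\right) - 1\right) = 1 - \left(- 9 C - 1\right) = 1 - \left(-1 - 9 C\right) = 1 + \left(1 + 9 C\right) = 2 + 9 C$)
$- 32 E{\left(- 3 \left(-4 - 4\right),g{\left(-2 \right)} \right)} + 108 = - 32 \left(2 + 9 \left(- 3 \left(-4 - 4\right)\right)\right) + 108 = - 32 \left(2 + 9 \left(\left(-3\right) \left(-8\right)\right)\right) + 108 = - 32 \left(2 + 9 \cdot 24\right) + 108 = - 32 \left(2 + 216\right) + 108 = \left(-32\right) 218 + 108 = -6976 + 108 = -6868$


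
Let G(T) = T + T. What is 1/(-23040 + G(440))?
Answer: -1/22160 ≈ -4.5126e-5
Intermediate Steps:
G(T) = 2*T
1/(-23040 + G(440)) = 1/(-23040 + 2*440) = 1/(-23040 + 880) = 1/(-22160) = -1/22160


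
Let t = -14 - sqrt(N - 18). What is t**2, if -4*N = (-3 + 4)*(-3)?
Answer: (28 + I*sqrt(69))**2/4 ≈ 178.75 + 116.29*I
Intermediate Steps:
N = 3/4 (N = -(-3 + 4)*(-3)/4 = -(-3)/4 = -1/4*(-3) = 3/4 ≈ 0.75000)
t = -14 - I*sqrt(69)/2 (t = -14 - sqrt(3/4 - 18) = -14 - sqrt(-69/4) = -14 - I*sqrt(69)/2 ≈ -14.0 - 4.1533*I)
t**2 = (-14 - I*sqrt(69)/2)**2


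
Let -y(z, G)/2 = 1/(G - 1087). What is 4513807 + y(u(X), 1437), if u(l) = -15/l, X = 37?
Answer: 789916224/175 ≈ 4.5138e+6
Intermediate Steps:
y(z, G) = -2/(-1087 + G) (y(z, G) = -2/(G - 1087) = -2/(-1087 + G))
4513807 + y(u(X), 1437) = 4513807 - 2/(-1087 + 1437) = 4513807 - 2/350 = 4513807 - 2*1/350 = 4513807 - 1/175 = 789916224/175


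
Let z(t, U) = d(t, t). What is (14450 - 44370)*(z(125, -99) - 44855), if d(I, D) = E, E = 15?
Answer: 1341612800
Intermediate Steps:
d(I, D) = 15
z(t, U) = 15
(14450 - 44370)*(z(125, -99) - 44855) = (14450 - 44370)*(15 - 44855) = -29920*(-44840) = 1341612800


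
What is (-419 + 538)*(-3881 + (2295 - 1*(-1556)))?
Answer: -3570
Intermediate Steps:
(-419 + 538)*(-3881 + (2295 - 1*(-1556))) = 119*(-3881 + (2295 + 1556)) = 119*(-3881 + 3851) = 119*(-30) = -3570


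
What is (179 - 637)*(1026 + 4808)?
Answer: -2671972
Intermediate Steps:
(179 - 637)*(1026 + 4808) = -458*5834 = -2671972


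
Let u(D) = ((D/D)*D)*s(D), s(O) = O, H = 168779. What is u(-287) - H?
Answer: -86410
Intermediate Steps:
u(D) = D² (u(D) = ((D/D)*D)*D = (1*D)*D = D*D = D²)
u(-287) - H = (-287)² - 1*168779 = 82369 - 168779 = -86410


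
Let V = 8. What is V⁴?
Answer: 4096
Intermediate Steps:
V⁴ = 8⁴ = 4096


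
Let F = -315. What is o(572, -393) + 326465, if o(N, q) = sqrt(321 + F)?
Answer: 326465 + sqrt(6) ≈ 3.2647e+5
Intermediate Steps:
o(N, q) = sqrt(6) (o(N, q) = sqrt(321 - 315) = sqrt(6))
o(572, -393) + 326465 = sqrt(6) + 326465 = 326465 + sqrt(6)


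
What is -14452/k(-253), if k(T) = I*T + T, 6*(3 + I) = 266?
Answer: 43356/32131 ≈ 1.3494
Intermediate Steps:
I = 124/3 (I = -3 + (⅙)*266 = -3 + 133/3 = 124/3 ≈ 41.333)
k(T) = 127*T/3 (k(T) = 124*T/3 + T = 127*T/3)
-14452/k(-253) = -14452/((127/3)*(-253)) = -14452/(-32131/3) = -14452*(-3/32131) = 43356/32131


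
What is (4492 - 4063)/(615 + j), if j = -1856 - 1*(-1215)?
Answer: -33/2 ≈ -16.500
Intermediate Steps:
j = -641 (j = -1856 + 1215 = -641)
(4492 - 4063)/(615 + j) = (4492 - 4063)/(615 - 641) = 429/(-26) = 429*(-1/26) = -33/2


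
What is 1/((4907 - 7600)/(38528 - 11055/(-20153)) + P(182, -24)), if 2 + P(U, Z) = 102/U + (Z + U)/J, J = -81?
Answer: -5723329699269/19803143976530 ≈ -0.28901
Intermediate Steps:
P(U, Z) = -2 + 102/U - U/81 - Z/81 (P(U, Z) = -2 + (102/U + (Z + U)/(-81)) = -2 + (102/U + (U + Z)*(-1/81)) = -2 + (102/U + (-U/81 - Z/81)) = -2 + (102/U - U/81 - Z/81) = -2 + 102/U - U/81 - Z/81)
1/((4907 - 7600)/(38528 - 11055/(-20153)) + P(182, -24)) = 1/((4907 - 7600)/(38528 - 11055/(-20153)) + (1/81)*(8262 - 1*182*(162 + 182 - 24))/182) = 1/(-2693/(38528 - 11055*(-1/20153)) + (1/81)*(1/182)*(8262 - 1*182*320)) = 1/(-2693/(38528 + 11055/20153) + (1/81)*(1/182)*(8262 - 58240)) = 1/(-2693/776465839/20153 + (1/81)*(1/182)*(-49978)) = 1/(-2693*20153/776465839 - 24989/7371) = 1/(-54272029/776465839 - 24989/7371) = 1/(-19803143976530/5723329699269) = -5723329699269/19803143976530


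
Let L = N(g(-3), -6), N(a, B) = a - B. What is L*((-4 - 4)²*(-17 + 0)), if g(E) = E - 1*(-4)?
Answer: -7616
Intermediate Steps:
g(E) = 4 + E (g(E) = E + 4 = 4 + E)
L = 7 (L = (4 - 3) - 1*(-6) = 1 + 6 = 7)
L*((-4 - 4)²*(-17 + 0)) = 7*((-4 - 4)²*(-17 + 0)) = 7*((-8)²*(-17)) = 7*(64*(-17)) = 7*(-1088) = -7616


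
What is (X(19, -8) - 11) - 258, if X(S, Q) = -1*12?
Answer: -281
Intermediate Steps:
X(S, Q) = -12
(X(19, -8) - 11) - 258 = (-12 - 11) - 258 = -23 - 258 = -281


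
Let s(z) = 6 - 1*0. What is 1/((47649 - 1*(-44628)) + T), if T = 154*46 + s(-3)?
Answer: 1/99367 ≈ 1.0064e-5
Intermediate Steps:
s(z) = 6 (s(z) = 6 + 0 = 6)
T = 7090 (T = 154*46 + 6 = 7084 + 6 = 7090)
1/((47649 - 1*(-44628)) + T) = 1/((47649 - 1*(-44628)) + 7090) = 1/((47649 + 44628) + 7090) = 1/(92277 + 7090) = 1/99367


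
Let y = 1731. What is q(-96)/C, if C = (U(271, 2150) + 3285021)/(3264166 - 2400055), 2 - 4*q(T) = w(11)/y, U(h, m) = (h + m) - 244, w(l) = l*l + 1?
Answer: 240510895/1896713246 ≈ 0.12680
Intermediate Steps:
w(l) = 1 + l² (w(l) = l² + 1 = 1 + l²)
U(h, m) = -244 + h + m
q(T) = 835/1731 (q(T) = ½ - (1 + 11²)/(4*1731) = ½ - (1 + 121)/(4*1731) = ½ - 61/(2*1731) = ½ - ¼*122/1731 = ½ - 61/3462 = 835/1731)
C = 3287198/864111 (C = ((-244 + 271 + 2150) + 3285021)/(3264166 - 2400055) = (2177 + 3285021)/864111 = 3287198*(1/864111) = 3287198/864111 ≈ 3.8041)
q(-96)/C = 835/(1731*(3287198/864111)) = (835/1731)*(864111/3287198) = 240510895/1896713246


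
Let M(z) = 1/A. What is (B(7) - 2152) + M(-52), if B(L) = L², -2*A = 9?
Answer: -18929/9 ≈ -2103.2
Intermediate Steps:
A = -9/2 (A = -½*9 = -9/2 ≈ -4.5000)
M(z) = -2/9 (M(z) = 1/(-9/2) = -2/9)
(B(7) - 2152) + M(-52) = (7² - 2152) - 2/9 = (49 - 2152) - 2/9 = -2103 - 2/9 = -18929/9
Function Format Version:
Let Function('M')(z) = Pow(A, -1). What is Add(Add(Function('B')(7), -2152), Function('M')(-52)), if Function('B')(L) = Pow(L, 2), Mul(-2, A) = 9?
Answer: Rational(-18929, 9) ≈ -2103.2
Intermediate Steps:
A = Rational(-9, 2) (A = Mul(Rational(-1, 2), 9) = Rational(-9, 2) ≈ -4.5000)
Function('M')(z) = Rational(-2, 9) (Function('M')(z) = Pow(Rational(-9, 2), -1) = Rational(-2, 9))
Add(Add(Function('B')(7), -2152), Function('M')(-52)) = Add(Add(Pow(7, 2), -2152), Rational(-2, 9)) = Add(Add(49, -2152), Rational(-2, 9)) = Add(-2103, Rational(-2, 9)) = Rational(-18929, 9)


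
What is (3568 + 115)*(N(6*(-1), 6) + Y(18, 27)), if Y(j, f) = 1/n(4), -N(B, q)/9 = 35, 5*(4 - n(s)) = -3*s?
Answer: -37106225/32 ≈ -1.1596e+6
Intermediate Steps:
n(s) = 4 + 3*s/5 (n(s) = 4 - (-3)*s/5 = 4 + 3*s/5)
N(B, q) = -315 (N(B, q) = -9*35 = -315)
Y(j, f) = 5/32 (Y(j, f) = 1/(4 + (⅗)*4) = 1/(4 + 12/5) = 1/(32/5) = 5/32)
(3568 + 115)*(N(6*(-1), 6) + Y(18, 27)) = (3568 + 115)*(-315 + 5/32) = 3683*(-10075/32) = -37106225/32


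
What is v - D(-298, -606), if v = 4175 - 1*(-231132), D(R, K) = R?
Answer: 235605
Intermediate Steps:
v = 235307 (v = 4175 + 231132 = 235307)
v - D(-298, -606) = 235307 - 1*(-298) = 235307 + 298 = 235605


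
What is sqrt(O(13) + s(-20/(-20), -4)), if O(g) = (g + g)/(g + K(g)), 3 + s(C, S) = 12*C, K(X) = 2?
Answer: sqrt(2415)/15 ≈ 3.2762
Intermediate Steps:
s(C, S) = -3 + 12*C
O(g) = 2*g/(2 + g) (O(g) = (g + g)/(g + 2) = (2*g)/(2 + g) = 2*g/(2 + g))
sqrt(O(13) + s(-20/(-20), -4)) = sqrt(2*13/(2 + 13) + (-3 + 12*(-20/(-20)))) = sqrt(2*13/15 + (-3 + 12*(-20*(-1/20)))) = sqrt(2*13*(1/15) + (-3 + 12*1)) = sqrt(26/15 + (-3 + 12)) = sqrt(26/15 + 9) = sqrt(161/15) = sqrt(2415)/15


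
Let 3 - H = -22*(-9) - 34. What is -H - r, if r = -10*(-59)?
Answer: -429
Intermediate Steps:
H = -161 (H = 3 - (-22*(-9) - 34) = 3 - (198 - 34) = 3 - 1*164 = 3 - 164 = -161)
r = 590
-H - r = -1*(-161) - 1*590 = 161 - 590 = -429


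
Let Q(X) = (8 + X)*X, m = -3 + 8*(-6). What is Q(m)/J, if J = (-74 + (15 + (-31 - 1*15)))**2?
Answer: 731/3675 ≈ 0.19891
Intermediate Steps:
J = 11025 (J = (-74 + (15 + (-31 - 15)))**2 = (-74 + (15 - 46))**2 = (-74 - 31)**2 = (-105)**2 = 11025)
m = -51 (m = -3 - 48 = -51)
Q(X) = X*(8 + X)
Q(m)/J = -51*(8 - 51)/11025 = -51*(-43)*(1/11025) = 2193*(1/11025) = 731/3675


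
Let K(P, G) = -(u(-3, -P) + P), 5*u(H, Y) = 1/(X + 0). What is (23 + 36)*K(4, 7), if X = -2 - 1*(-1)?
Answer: -1121/5 ≈ -224.20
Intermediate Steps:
X = -1 (X = -2 + 1 = -1)
u(H, Y) = -⅕ (u(H, Y) = 1/(5*(-1 + 0)) = (⅕)/(-1) = (⅕)*(-1) = -⅕)
K(P, G) = ⅕ - P (K(P, G) = -(-⅕ + P) = ⅕ - P)
(23 + 36)*K(4, 7) = (23 + 36)*(⅕ - 1*4) = 59*(⅕ - 4) = 59*(-19/5) = -1121/5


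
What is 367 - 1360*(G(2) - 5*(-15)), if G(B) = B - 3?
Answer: -100273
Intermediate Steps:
G(B) = -3 + B
367 - 1360*(G(2) - 5*(-15)) = 367 - 1360*((-3 + 2) - 5*(-15)) = 367 - 1360*(-1 + 75) = 367 - 1360*74 = 367 - 100640 = -100273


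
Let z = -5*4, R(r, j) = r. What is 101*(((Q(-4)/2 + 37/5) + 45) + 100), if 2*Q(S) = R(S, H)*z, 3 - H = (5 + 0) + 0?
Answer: 87062/5 ≈ 17412.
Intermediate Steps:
H = -2 (H = 3 - ((5 + 0) + 0) = 3 - (5 + 0) = 3 - 1*5 = 3 - 5 = -2)
z = -20
Q(S) = -10*S (Q(S) = (S*(-20))/2 = (-20*S)/2 = -10*S)
101*(((Q(-4)/2 + 37/5) + 45) + 100) = 101*(((-10*(-4)/2 + 37/5) + 45) + 100) = 101*(((40*(½) + 37*(⅕)) + 45) + 100) = 101*(((20 + 37/5) + 45) + 100) = 101*((137/5 + 45) + 100) = 101*(362/5 + 100) = 101*(862/5) = 87062/5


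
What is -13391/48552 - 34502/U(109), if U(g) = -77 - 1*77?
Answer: 119505635/534072 ≈ 223.76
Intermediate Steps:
U(g) = -154 (U(g) = -77 - 77 = -154)
-13391/48552 - 34502/U(109) = -13391/48552 - 34502/(-154) = -13391*1/48552 - 34502*(-1/154) = -1913/6936 + 17251/77 = 119505635/534072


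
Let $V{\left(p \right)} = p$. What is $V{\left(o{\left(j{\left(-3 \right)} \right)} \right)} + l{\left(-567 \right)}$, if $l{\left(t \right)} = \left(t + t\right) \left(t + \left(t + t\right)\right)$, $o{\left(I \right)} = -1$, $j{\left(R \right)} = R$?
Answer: $1928933$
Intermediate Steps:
$l{\left(t \right)} = 6 t^{2}$ ($l{\left(t \right)} = 2 t \left(t + 2 t\right) = 2 t 3 t = 6 t^{2}$)
$V{\left(o{\left(j{\left(-3 \right)} \right)} \right)} + l{\left(-567 \right)} = -1 + 6 \left(-567\right)^{2} = -1 + 6 \cdot 321489 = -1 + 1928934 = 1928933$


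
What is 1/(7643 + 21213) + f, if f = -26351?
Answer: -760384455/28856 ≈ -26351.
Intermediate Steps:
1/(7643 + 21213) + f = 1/(7643 + 21213) - 26351 = 1/28856 - 26351 = -760384455/28856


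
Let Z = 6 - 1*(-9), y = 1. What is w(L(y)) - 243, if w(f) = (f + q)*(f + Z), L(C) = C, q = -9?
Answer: -371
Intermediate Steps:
Z = 15 (Z = 6 + 9 = 15)
w(f) = (-9 + f)*(15 + f) (w(f) = (f - 9)*(f + 15) = (-9 + f)*(15 + f))
w(L(y)) - 243 = (-135 + 1² + 6*1) - 243 = (-135 + 1 + 6) - 243 = -128 - 243 = -371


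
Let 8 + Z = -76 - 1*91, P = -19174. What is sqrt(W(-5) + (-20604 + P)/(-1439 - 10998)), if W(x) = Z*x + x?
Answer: 56*sqrt(43069331)/12437 ≈ 29.550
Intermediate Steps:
Z = -175 (Z = -8 + (-76 - 1*91) = -8 + (-76 - 91) = -8 - 167 = -175)
W(x) = -174*x (W(x) = -175*x + x = -174*x)
sqrt(W(-5) + (-20604 + P)/(-1439 - 10998)) = sqrt(-174*(-5) + (-20604 - 19174)/(-1439 - 10998)) = sqrt(870 - 39778/(-12437)) = sqrt(870 - 39778*(-1/12437)) = sqrt(870 + 39778/12437) = sqrt(10859968/12437) = 56*sqrt(43069331)/12437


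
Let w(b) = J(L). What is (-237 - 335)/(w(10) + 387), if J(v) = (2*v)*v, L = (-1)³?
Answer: -572/389 ≈ -1.4704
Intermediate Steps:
L = -1
J(v) = 2*v²
w(b) = 2 (w(b) = 2*(-1)² = 2*1 = 2)
(-237 - 335)/(w(10) + 387) = (-237 - 335)/(2 + 387) = -572/389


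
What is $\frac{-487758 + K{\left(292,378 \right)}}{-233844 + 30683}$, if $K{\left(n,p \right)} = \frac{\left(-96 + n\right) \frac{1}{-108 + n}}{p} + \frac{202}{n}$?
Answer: $\frac{88446007703}{36839590452} \approx 2.4008$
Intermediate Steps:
$K{\left(n,p \right)} = \frac{202}{n} + \frac{-96 + n}{p \left(-108 + n\right)}$ ($K{\left(n,p \right)} = \frac{\frac{1}{-108 + n} \left(-96 + n\right)}{p} + \frac{202}{n} = \frac{-96 + n}{p \left(-108 + n\right)} + \frac{202}{n} = \frac{202}{n} + \frac{-96 + n}{p \left(-108 + n\right)}$)
$\frac{-487758 + K{\left(292,378 \right)}}{-233844 + 30683} = \frac{-487758 + \frac{292^{2} - 8246448 - 28032 + 202 \cdot 292 \cdot 378}{292 \cdot 378 \left(-108 + 292\right)}}{-233844 + 30683} = \frac{-487758 + \frac{1}{292} \cdot \frac{1}{378} \cdot \frac{1}{184} \left(85264 - 8246448 - 28032 + 22295952\right)}{-203161} = \left(-487758 + \frac{1}{292} \cdot \frac{1}{378} \cdot \frac{1}{184} \cdot 14106736\right) \left(- \frac{1}{203161}\right) = \left(-487758 + \frac{125953}{181332}\right) \left(- \frac{1}{203161}\right) = \left(- \frac{88446007703}{181332}\right) \left(- \frac{1}{203161}\right) = \frac{88446007703}{36839590452}$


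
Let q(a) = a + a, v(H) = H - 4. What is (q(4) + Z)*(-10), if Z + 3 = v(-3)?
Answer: 20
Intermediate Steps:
v(H) = -4 + H
q(a) = 2*a
Z = -10 (Z = -3 + (-4 - 3) = -3 - 7 = -10)
(q(4) + Z)*(-10) = (2*4 - 10)*(-10) = (8 - 10)*(-10) = -2*(-10) = 20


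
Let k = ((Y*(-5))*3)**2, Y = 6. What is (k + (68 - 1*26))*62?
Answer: 504804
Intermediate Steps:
k = 8100 (k = ((6*(-5))*3)**2 = (-30*3)**2 = (-90)**2 = 8100)
(k + (68 - 1*26))*62 = (8100 + (68 - 1*26))*62 = (8100 + (68 - 26))*62 = (8100 + 42)*62 = 8142*62 = 504804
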